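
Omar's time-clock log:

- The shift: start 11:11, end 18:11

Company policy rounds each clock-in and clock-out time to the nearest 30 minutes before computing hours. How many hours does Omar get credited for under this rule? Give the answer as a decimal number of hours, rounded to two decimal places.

The shift: in 11:11→11:00, out 18:11→18:00; 7 h 0 min

7.00 hours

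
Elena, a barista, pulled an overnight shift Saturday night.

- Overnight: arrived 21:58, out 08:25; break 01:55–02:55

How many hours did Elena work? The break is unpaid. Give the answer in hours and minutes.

9 h 27 min

Overnight: 21:58 → midnight = 2 h 2 min; midnight → 08:25 = 8 h 25 min; span 10 h 27 min; less 60 min break → 9 h 27 min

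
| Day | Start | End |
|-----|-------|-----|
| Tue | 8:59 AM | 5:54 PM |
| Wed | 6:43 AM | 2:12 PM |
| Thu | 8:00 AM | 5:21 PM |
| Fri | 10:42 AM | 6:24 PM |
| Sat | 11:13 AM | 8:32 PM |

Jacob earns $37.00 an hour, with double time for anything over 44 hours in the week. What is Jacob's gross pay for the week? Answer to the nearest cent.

Tue: 8:59 AM–5:54 PM = 8 h 55 min
Wed: 6:43 AM–2:12 PM = 7 h 29 min
Thu: 8:00 AM–5:21 PM = 9 h 21 min
Fri: 10:42 AM–6:24 PM = 7 h 42 min
Sat: 11:13 AM–8:32 PM = 9 h 19 min
Total worked: 42 h 46 min = 2566 min.
Regular 42 h 46 min = 2566 min at $37.00/h; overtime 0 h 0 min = 0 min at $74.00/h.
Pay = (2566 × $37.00 + 0 × $74.00) ÷ 60 = $1582.37.

$1582.37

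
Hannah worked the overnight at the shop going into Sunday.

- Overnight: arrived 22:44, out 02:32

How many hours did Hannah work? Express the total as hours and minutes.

3 h 48 min

Overnight: 22:44 → midnight = 1 h 16 min; midnight → 02:32 = 2 h 32 min; span 3 h 48 min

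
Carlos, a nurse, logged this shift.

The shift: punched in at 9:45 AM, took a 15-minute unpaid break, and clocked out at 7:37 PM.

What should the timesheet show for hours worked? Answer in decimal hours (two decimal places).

The shift: 9:45 AM–7:37 PM = 9 h 52 min; less 15 min break → 9 h 37 min

9.62 hours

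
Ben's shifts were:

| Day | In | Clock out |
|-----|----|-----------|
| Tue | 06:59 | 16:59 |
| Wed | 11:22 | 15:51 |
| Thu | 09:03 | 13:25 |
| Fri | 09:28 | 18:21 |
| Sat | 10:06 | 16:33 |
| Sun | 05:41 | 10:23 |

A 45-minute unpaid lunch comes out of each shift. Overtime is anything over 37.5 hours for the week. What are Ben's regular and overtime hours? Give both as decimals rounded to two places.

Tue: 06:59–16:59 = 10 h 0 min; less 45 min break → 9 h 15 min
Wed: 11:22–15:51 = 4 h 29 min; less 45 min break → 3 h 44 min
Thu: 09:03–13:25 = 4 h 22 min; less 45 min break → 3 h 37 min
Fri: 09:28–18:21 = 8 h 53 min; less 45 min break → 8 h 8 min
Sat: 10:06–16:33 = 6 h 27 min; less 45 min break → 5 h 42 min
Sun: 05:41–10:23 = 4 h 42 min; less 45 min break → 3 h 57 min
Total worked: 34 h 23 min = 34.38 h.
Threshold 37.5 h → overtime 0 h 0 min, regular 34 h 23 min.

Regular 34.38 hours, overtime 0.00 hours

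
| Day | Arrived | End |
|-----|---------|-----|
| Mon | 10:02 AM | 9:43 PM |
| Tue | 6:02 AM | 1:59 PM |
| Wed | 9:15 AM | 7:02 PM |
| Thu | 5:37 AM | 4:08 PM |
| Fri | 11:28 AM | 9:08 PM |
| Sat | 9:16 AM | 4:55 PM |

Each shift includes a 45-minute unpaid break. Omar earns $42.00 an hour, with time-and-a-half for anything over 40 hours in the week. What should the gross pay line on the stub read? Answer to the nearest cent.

Mon: 10:02 AM–9:43 PM = 11 h 41 min; less 45 min break → 10 h 56 min
Tue: 6:02 AM–1:59 PM = 7 h 57 min; less 45 min break → 7 h 12 min
Wed: 9:15 AM–7:02 PM = 9 h 47 min; less 45 min break → 9 h 2 min
Thu: 5:37 AM–4:08 PM = 10 h 31 min; less 45 min break → 9 h 46 min
Fri: 11:28 AM–9:08 PM = 9 h 40 min; less 45 min break → 8 h 55 min
Sat: 9:16 AM–4:55 PM = 7 h 39 min; less 45 min break → 6 h 54 min
Total worked: 52 h 45 min = 3165 min.
Regular 40 h 0 min = 2400 min at $42.00/h; overtime 12 h 45 min = 765 min at $63.00/h.
Pay = (2400 × $42.00 + 765 × $63.00) ÷ 60 = $2483.25.

$2483.25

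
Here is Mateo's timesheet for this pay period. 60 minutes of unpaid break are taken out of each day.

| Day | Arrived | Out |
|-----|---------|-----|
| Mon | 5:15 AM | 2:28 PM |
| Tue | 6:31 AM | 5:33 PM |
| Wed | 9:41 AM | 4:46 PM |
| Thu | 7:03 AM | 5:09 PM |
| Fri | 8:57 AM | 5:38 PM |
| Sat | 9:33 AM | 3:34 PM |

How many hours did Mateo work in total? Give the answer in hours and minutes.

Mon: 5:15 AM–2:28 PM = 9 h 13 min; less 60 min break → 8 h 13 min
Tue: 6:31 AM–5:33 PM = 11 h 2 min; less 60 min break → 10 h 2 min
Wed: 9:41 AM–4:46 PM = 7 h 5 min; less 60 min break → 6 h 5 min
Thu: 7:03 AM–5:09 PM = 10 h 6 min; less 60 min break → 9 h 6 min
Fri: 8:57 AM–5:38 PM = 8 h 41 min; less 60 min break → 7 h 41 min
Sat: 9:33 AM–3:34 PM = 6 h 1 min; less 60 min break → 5 h 1 min
Total: 8 h 13 min + 10 h 2 min + 6 h 5 min + 9 h 6 min + 7 h 41 min + 5 h 1 min = 46 h 8 min.

46 h 8 min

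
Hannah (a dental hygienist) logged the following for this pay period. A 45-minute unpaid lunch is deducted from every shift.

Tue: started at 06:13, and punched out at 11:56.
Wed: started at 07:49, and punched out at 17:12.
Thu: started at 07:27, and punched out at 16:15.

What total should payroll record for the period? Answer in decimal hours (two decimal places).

Tue: 06:13–11:56 = 5 h 43 min; less 45 min break → 4 h 58 min
Wed: 07:49–17:12 = 9 h 23 min; less 45 min break → 8 h 38 min
Thu: 07:27–16:15 = 8 h 48 min; less 45 min break → 8 h 3 min
Total: 4 h 58 min + 8 h 38 min + 8 h 3 min = 21 h 39 min.

21.65 hours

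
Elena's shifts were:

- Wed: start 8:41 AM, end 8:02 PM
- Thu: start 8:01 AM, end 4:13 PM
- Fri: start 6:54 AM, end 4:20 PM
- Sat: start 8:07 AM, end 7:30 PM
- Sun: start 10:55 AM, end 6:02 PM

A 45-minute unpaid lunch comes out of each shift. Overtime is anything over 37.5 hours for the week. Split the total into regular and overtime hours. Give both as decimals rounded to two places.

Regular 37.50 hours, overtime 6.23 hours

Wed: 8:41 AM–8:02 PM = 11 h 21 min; less 45 min break → 10 h 36 min
Thu: 8:01 AM–4:13 PM = 8 h 12 min; less 45 min break → 7 h 27 min
Fri: 6:54 AM–4:20 PM = 9 h 26 min; less 45 min break → 8 h 41 min
Sat: 8:07 AM–7:30 PM = 11 h 23 min; less 45 min break → 10 h 38 min
Sun: 10:55 AM–6:02 PM = 7 h 7 min; less 45 min break → 6 h 22 min
Total worked: 43 h 44 min = 43.73 h.
Threshold 37.5 h → overtime 6 h 14 min, regular 37 h 30 min.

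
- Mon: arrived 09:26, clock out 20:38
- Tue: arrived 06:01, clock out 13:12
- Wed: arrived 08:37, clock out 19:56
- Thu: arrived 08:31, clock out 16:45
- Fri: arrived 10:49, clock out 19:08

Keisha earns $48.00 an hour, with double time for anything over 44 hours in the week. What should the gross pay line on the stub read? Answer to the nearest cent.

Mon: 09:26–20:38 = 11 h 12 min
Tue: 06:01–13:12 = 7 h 11 min
Wed: 08:37–19:56 = 11 h 19 min
Thu: 08:31–16:45 = 8 h 14 min
Fri: 10:49–19:08 = 8 h 19 min
Total worked: 46 h 15 min = 2775 min.
Regular 44 h 0 min = 2640 min at $48.00/h; overtime 2 h 15 min = 135 min at $96.00/h.
Pay = (2640 × $48.00 + 135 × $96.00) ÷ 60 = $2328.00.

$2328.00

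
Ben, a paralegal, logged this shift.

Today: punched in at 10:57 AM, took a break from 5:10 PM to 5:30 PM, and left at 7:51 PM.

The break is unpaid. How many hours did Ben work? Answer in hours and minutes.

8 h 34 min

Today: 10:57 AM–7:51 PM = 8 h 54 min; less 20 min break → 8 h 34 min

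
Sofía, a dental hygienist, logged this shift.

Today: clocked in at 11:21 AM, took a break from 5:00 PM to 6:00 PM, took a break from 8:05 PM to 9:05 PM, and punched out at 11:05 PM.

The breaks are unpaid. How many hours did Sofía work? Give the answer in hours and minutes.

9 h 44 min

Today: 11:21 AM–11:05 PM = 11 h 44 min; less 120 min break → 9 h 44 min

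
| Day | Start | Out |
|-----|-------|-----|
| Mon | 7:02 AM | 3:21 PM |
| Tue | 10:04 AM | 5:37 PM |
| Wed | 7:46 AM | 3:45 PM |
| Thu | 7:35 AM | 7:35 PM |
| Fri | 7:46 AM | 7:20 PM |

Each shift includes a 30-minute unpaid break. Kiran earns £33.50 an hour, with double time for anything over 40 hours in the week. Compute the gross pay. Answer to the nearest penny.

Mon: 7:02 AM–3:21 PM = 8 h 19 min; less 30 min break → 7 h 49 min
Tue: 10:04 AM–5:37 PM = 7 h 33 min; less 30 min break → 7 h 3 min
Wed: 7:46 AM–3:45 PM = 7 h 59 min; less 30 min break → 7 h 29 min
Thu: 7:35 AM–7:35 PM = 12 h 0 min; less 30 min break → 11 h 30 min
Fri: 7:46 AM–7:20 PM = 11 h 34 min; less 30 min break → 11 h 4 min
Total worked: 44 h 55 min = 2695 min.
Regular 40 h 0 min = 2400 min at £33.50/h; overtime 4 h 55 min = 295 min at £67.00/h.
Pay = (2400 × £33.50 + 295 × £67.00) ÷ 60 = £1669.42.

£1669.42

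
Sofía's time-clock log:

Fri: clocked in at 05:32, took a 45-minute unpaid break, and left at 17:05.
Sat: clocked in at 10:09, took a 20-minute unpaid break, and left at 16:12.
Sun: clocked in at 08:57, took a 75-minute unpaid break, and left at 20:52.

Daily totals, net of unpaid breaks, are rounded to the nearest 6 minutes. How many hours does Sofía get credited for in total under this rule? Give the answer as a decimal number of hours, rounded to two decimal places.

Fri: 05:32–17:05 = 11 h 33 min − 45 min = 10 h 48 min → rounds to 10 h 48 min
Sat: 10:09–16:12 = 6 h 3 min − 20 min = 5 h 43 min → rounds to 5 h 42 min
Sun: 08:57–20:52 = 11 h 55 min − 75 min = 10 h 40 min → rounds to 10 h 42 min
Total credited: 27 h 12 min.

27.20 hours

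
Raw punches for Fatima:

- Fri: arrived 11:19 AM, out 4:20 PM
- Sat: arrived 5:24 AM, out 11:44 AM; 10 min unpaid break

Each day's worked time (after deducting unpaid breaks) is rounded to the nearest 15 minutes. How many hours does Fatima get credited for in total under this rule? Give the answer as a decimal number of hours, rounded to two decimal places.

Fri: 11:19 AM–4:20 PM = 5 h 1 min → rounds to 5 h 0 min
Sat: 5:24 AM–11:44 AM = 6 h 20 min − 10 min = 6 h 10 min → rounds to 6 h 15 min
Total credited: 11 h 15 min.

11.25 hours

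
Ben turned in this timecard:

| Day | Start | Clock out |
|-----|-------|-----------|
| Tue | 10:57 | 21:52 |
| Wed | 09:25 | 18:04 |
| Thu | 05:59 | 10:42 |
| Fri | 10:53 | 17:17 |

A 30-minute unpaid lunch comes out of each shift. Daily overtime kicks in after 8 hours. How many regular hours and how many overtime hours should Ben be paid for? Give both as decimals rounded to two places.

Tue: 10:57–21:52 = 10 h 55 min; less 30 min break → 10 h 25 min
Wed: 09:25–18:04 = 8 h 39 min; less 30 min break → 8 h 9 min
Thu: 05:59–10:42 = 4 h 43 min; less 30 min break → 4 h 13 min
Fri: 10:53–17:17 = 6 h 24 min; less 30 min break → 5 h 54 min
Tue reg 8 h 0 min / OT 2 h 25 min; Wed reg 8 h 0 min / OT 0 h 9 min; Thu reg 4 h 13 min / OT 0 h 0 min; Fri reg 5 h 54 min / OT 0 h 0 min.
Totals: regular 26 h 7 min, overtime 2 h 34 min.

Regular 26.12 hours, overtime 2.57 hours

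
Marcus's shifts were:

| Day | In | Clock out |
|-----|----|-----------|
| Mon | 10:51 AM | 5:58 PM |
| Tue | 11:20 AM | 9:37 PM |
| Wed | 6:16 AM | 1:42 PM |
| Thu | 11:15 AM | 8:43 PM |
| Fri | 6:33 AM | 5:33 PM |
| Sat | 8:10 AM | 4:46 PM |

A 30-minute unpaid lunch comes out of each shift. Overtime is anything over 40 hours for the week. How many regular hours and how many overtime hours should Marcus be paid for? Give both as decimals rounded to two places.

Mon: 10:51 AM–5:58 PM = 7 h 7 min; less 30 min break → 6 h 37 min
Tue: 11:20 AM–9:37 PM = 10 h 17 min; less 30 min break → 9 h 47 min
Wed: 6:16 AM–1:42 PM = 7 h 26 min; less 30 min break → 6 h 56 min
Thu: 11:15 AM–8:43 PM = 9 h 28 min; less 30 min break → 8 h 58 min
Fri: 6:33 AM–5:33 PM = 11 h 0 min; less 30 min break → 10 h 30 min
Sat: 8:10 AM–4:46 PM = 8 h 36 min; less 30 min break → 8 h 6 min
Total worked: 50 h 54 min = 50.90 h.
Threshold 40 h → overtime 10 h 54 min, regular 40 h 0 min.

Regular 40.00 hours, overtime 10.90 hours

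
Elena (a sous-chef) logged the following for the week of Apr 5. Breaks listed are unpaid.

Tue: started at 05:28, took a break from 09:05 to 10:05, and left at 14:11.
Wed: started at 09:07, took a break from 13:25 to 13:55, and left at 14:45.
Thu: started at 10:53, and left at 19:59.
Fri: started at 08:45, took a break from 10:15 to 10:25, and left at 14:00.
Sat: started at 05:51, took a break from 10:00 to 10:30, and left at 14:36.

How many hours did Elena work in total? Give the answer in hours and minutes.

Tue: 05:28–14:11 = 8 h 43 min; less 60 min break → 7 h 43 min
Wed: 09:07–14:45 = 5 h 38 min; less 30 min break → 5 h 8 min
Thu: 10:53–19:59 = 9 h 6 min
Fri: 08:45–14:00 = 5 h 15 min; less 10 min break → 5 h 5 min
Sat: 05:51–14:36 = 8 h 45 min; less 30 min break → 8 h 15 min
Total: 7 h 43 min + 5 h 8 min + 9 h 6 min + 5 h 5 min + 8 h 15 min = 35 h 17 min.

35 h 17 min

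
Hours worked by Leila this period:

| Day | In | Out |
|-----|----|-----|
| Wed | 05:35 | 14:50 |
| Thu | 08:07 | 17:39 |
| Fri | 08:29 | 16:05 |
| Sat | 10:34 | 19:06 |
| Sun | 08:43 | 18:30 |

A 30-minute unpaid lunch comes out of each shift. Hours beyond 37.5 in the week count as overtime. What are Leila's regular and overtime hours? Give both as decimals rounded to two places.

Regular 37.50 hours, overtime 4.70 hours

Wed: 05:35–14:50 = 9 h 15 min; less 30 min break → 8 h 45 min
Thu: 08:07–17:39 = 9 h 32 min; less 30 min break → 9 h 2 min
Fri: 08:29–16:05 = 7 h 36 min; less 30 min break → 7 h 6 min
Sat: 10:34–19:06 = 8 h 32 min; less 30 min break → 8 h 2 min
Sun: 08:43–18:30 = 9 h 47 min; less 30 min break → 9 h 17 min
Total worked: 42 h 12 min = 42.20 h.
Threshold 37.5 h → overtime 4 h 42 min, regular 37 h 30 min.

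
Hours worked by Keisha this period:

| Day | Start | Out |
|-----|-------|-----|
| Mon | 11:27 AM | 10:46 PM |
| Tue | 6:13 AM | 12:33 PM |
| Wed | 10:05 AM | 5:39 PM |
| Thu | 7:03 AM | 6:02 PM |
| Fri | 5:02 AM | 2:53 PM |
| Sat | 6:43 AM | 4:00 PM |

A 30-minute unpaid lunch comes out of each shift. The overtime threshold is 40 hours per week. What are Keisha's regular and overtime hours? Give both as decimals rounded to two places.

Mon: 11:27 AM–10:46 PM = 11 h 19 min; less 30 min break → 10 h 49 min
Tue: 6:13 AM–12:33 PM = 6 h 20 min; less 30 min break → 5 h 50 min
Wed: 10:05 AM–5:39 PM = 7 h 34 min; less 30 min break → 7 h 4 min
Thu: 7:03 AM–6:02 PM = 10 h 59 min; less 30 min break → 10 h 29 min
Fri: 5:02 AM–2:53 PM = 9 h 51 min; less 30 min break → 9 h 21 min
Sat: 6:43 AM–4:00 PM = 9 h 17 min; less 30 min break → 8 h 47 min
Total worked: 52 h 20 min = 52.33 h.
Threshold 40 h → overtime 12 h 20 min, regular 40 h 0 min.

Regular 40.00 hours, overtime 12.33 hours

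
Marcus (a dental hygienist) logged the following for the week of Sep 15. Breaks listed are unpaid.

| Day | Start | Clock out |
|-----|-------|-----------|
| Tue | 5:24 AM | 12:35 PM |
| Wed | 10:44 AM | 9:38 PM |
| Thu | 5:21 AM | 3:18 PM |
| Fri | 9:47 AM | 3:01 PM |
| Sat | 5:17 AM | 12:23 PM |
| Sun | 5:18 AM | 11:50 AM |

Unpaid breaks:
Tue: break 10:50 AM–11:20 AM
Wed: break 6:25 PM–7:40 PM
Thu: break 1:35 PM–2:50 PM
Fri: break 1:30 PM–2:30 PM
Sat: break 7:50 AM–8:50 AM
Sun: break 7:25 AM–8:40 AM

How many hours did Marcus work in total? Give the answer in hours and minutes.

40 h 39 min

Tue: 5:24 AM–12:35 PM = 7 h 11 min; less 30 min break → 6 h 41 min
Wed: 10:44 AM–9:38 PM = 10 h 54 min; less 75 min break → 9 h 39 min
Thu: 5:21 AM–3:18 PM = 9 h 57 min; less 75 min break → 8 h 42 min
Fri: 9:47 AM–3:01 PM = 5 h 14 min; less 60 min break → 4 h 14 min
Sat: 5:17 AM–12:23 PM = 7 h 6 min; less 60 min break → 6 h 6 min
Sun: 5:18 AM–11:50 AM = 6 h 32 min; less 75 min break → 5 h 17 min
Total: 6 h 41 min + 9 h 39 min + 8 h 42 min + 4 h 14 min + 6 h 6 min + 5 h 17 min = 40 h 39 min.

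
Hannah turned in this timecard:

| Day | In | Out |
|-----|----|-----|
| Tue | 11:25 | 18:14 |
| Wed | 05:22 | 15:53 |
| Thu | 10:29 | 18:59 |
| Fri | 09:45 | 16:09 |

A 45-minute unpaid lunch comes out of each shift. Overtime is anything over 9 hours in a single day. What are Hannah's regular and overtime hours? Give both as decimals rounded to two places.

Regular 28.47 hours, overtime 0.77 hours

Tue: 11:25–18:14 = 6 h 49 min; less 45 min break → 6 h 4 min
Wed: 05:22–15:53 = 10 h 31 min; less 45 min break → 9 h 46 min
Thu: 10:29–18:59 = 8 h 30 min; less 45 min break → 7 h 45 min
Fri: 09:45–16:09 = 6 h 24 min; less 45 min break → 5 h 39 min
Tue reg 6 h 4 min / OT 0 h 0 min; Wed reg 9 h 0 min / OT 0 h 46 min; Thu reg 7 h 45 min / OT 0 h 0 min; Fri reg 5 h 39 min / OT 0 h 0 min.
Totals: regular 28 h 28 min, overtime 0 h 46 min.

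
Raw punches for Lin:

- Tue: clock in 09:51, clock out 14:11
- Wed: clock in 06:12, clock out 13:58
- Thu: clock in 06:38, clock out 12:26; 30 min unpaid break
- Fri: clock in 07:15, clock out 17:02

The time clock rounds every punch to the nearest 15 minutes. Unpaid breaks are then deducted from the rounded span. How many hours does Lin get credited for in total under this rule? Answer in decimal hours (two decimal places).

27.25 hours

Tue: in 09:51→09:45, out 14:11→14:15; 4 h 30 min
Wed: in 06:12→06:15, out 13:58→14:00; 7 h 45 min
Thu: in 06:38→06:45, out 12:26→12:30; 5 h 45 min − 30 min = 5 h 15 min
Fri: in 07:15→07:15, out 17:02→17:00; 9 h 45 min
Total credited: 27 h 15 min.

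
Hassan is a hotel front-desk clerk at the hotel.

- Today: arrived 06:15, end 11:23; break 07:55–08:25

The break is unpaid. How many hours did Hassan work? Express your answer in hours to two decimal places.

4.63 hours

Today: 06:15–11:23 = 5 h 8 min; less 30 min break → 4 h 38 min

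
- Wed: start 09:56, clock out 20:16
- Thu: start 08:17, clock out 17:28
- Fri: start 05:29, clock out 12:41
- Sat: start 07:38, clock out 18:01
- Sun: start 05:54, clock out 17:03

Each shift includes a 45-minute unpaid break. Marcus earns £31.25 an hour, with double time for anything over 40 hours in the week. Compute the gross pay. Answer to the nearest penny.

£1531.25

Wed: 09:56–20:16 = 10 h 20 min; less 45 min break → 9 h 35 min
Thu: 08:17–17:28 = 9 h 11 min; less 45 min break → 8 h 26 min
Fri: 05:29–12:41 = 7 h 12 min; less 45 min break → 6 h 27 min
Sat: 07:38–18:01 = 10 h 23 min; less 45 min break → 9 h 38 min
Sun: 05:54–17:03 = 11 h 9 min; less 45 min break → 10 h 24 min
Total worked: 44 h 30 min = 2670 min.
Regular 40 h 0 min = 2400 min at £31.25/h; overtime 4 h 30 min = 270 min at £62.50/h.
Pay = (2400 × £31.25 + 270 × £62.50) ÷ 60 = £1531.25.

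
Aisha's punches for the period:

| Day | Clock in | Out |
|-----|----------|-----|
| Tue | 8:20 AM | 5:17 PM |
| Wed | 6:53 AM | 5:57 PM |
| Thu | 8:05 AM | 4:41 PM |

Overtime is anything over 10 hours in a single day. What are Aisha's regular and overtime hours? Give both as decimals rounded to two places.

Tue: 8:20 AM–5:17 PM = 8 h 57 min
Wed: 6:53 AM–5:57 PM = 11 h 4 min
Thu: 8:05 AM–4:41 PM = 8 h 36 min
Tue reg 8 h 57 min / OT 0 h 0 min; Wed reg 10 h 0 min / OT 1 h 4 min; Thu reg 8 h 36 min / OT 0 h 0 min.
Totals: regular 27 h 33 min, overtime 1 h 4 min.

Regular 27.55 hours, overtime 1.07 hours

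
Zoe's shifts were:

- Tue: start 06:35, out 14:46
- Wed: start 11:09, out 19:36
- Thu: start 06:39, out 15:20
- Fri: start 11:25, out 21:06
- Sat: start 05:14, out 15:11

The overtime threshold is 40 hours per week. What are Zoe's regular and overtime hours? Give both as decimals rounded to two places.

Tue: 06:35–14:46 = 8 h 11 min
Wed: 11:09–19:36 = 8 h 27 min
Thu: 06:39–15:20 = 8 h 41 min
Fri: 11:25–21:06 = 9 h 41 min
Sat: 05:14–15:11 = 9 h 57 min
Total worked: 44 h 57 min = 44.95 h.
Threshold 40 h → overtime 4 h 57 min, regular 40 h 0 min.

Regular 40.00 hours, overtime 4.95 hours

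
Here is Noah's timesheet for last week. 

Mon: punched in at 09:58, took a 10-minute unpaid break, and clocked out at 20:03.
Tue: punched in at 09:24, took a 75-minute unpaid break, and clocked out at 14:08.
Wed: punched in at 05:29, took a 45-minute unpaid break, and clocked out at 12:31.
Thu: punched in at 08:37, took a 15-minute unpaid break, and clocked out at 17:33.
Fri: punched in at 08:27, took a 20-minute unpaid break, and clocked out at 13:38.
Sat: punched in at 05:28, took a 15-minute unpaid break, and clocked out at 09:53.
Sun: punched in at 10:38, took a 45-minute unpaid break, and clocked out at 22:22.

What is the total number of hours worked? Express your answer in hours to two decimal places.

48.37 hours

Mon: 09:58–20:03 = 10 h 5 min; less 10 min break → 9 h 55 min
Tue: 09:24–14:08 = 4 h 44 min; less 75 min break → 3 h 29 min
Wed: 05:29–12:31 = 7 h 2 min; less 45 min break → 6 h 17 min
Thu: 08:37–17:33 = 8 h 56 min; less 15 min break → 8 h 41 min
Fri: 08:27–13:38 = 5 h 11 min; less 20 min break → 4 h 51 min
Sat: 05:28–09:53 = 4 h 25 min; less 15 min break → 4 h 10 min
Sun: 10:38–22:22 = 11 h 44 min; less 45 min break → 10 h 59 min
Total: 9 h 55 min + 3 h 29 min + 6 h 17 min + 8 h 41 min + 4 h 51 min + 4 h 10 min + 10 h 59 min = 48 h 22 min.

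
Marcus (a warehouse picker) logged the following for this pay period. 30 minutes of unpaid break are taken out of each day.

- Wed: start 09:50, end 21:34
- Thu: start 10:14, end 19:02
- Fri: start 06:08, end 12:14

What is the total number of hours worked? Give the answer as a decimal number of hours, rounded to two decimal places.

Wed: 09:50–21:34 = 11 h 44 min; less 30 min break → 11 h 14 min
Thu: 10:14–19:02 = 8 h 48 min; less 30 min break → 8 h 18 min
Fri: 06:08–12:14 = 6 h 6 min; less 30 min break → 5 h 36 min
Total: 11 h 14 min + 8 h 18 min + 5 h 36 min = 25 h 8 min.

25.13 hours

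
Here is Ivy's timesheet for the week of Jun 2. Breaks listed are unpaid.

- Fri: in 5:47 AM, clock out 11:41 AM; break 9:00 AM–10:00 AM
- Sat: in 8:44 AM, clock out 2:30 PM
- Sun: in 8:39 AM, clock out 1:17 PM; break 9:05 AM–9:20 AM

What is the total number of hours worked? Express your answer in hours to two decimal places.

15.05 hours

Fri: 5:47 AM–11:41 AM = 5 h 54 min; less 60 min break → 4 h 54 min
Sat: 8:44 AM–2:30 PM = 5 h 46 min
Sun: 8:39 AM–1:17 PM = 4 h 38 min; less 15 min break → 4 h 23 min
Total: 4 h 54 min + 5 h 46 min + 4 h 23 min = 15 h 3 min.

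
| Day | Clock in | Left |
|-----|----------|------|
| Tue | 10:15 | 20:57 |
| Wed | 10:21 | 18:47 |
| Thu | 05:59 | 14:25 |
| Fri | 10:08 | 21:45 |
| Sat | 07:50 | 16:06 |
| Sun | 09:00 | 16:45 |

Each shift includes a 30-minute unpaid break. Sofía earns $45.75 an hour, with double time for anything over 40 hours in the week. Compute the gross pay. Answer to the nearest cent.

Tue: 10:15–20:57 = 10 h 42 min; less 30 min break → 10 h 12 min
Wed: 10:21–18:47 = 8 h 26 min; less 30 min break → 7 h 56 min
Thu: 05:59–14:25 = 8 h 26 min; less 30 min break → 7 h 56 min
Fri: 10:08–21:45 = 11 h 37 min; less 30 min break → 11 h 7 min
Sat: 07:50–16:06 = 8 h 16 min; less 30 min break → 7 h 46 min
Sun: 09:00–16:45 = 7 h 45 min; less 30 min break → 7 h 15 min
Total worked: 52 h 12 min = 3132 min.
Regular 40 h 0 min = 2400 min at $45.75/h; overtime 12 h 12 min = 732 min at $91.50/h.
Pay = (2400 × $45.75 + 732 × $91.50) ÷ 60 = $2946.30.

$2946.30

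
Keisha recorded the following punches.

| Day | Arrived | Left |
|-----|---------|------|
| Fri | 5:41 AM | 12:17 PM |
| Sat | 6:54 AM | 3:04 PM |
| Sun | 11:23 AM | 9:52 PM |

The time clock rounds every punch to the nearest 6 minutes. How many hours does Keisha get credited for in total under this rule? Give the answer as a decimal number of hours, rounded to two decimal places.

Fri: in 5:41 AM→5:42 AM, out 12:17 PM→12:18 PM; 6 h 36 min
Sat: in 6:54 AM→6:54 AM, out 3:04 PM→3:06 PM; 8 h 12 min
Sun: in 11:23 AM→11:24 AM, out 9:52 PM→9:54 PM; 10 h 30 min
Total credited: 25 h 18 min.

25.30 hours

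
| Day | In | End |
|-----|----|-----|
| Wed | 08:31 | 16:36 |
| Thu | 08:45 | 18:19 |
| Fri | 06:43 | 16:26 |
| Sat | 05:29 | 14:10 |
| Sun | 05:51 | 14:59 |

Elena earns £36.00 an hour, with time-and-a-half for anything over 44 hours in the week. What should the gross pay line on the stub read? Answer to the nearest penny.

Wed: 08:31–16:36 = 8 h 5 min
Thu: 08:45–18:19 = 9 h 34 min
Fri: 06:43–16:26 = 9 h 43 min
Sat: 05:29–14:10 = 8 h 41 min
Sun: 05:51–14:59 = 9 h 8 min
Total worked: 45 h 11 min = 2711 min.
Regular 44 h 0 min = 2640 min at £36.00/h; overtime 1 h 11 min = 71 min at £54.00/h.
Pay = (2640 × £36.00 + 71 × £54.00) ÷ 60 = £1647.90.

£1647.90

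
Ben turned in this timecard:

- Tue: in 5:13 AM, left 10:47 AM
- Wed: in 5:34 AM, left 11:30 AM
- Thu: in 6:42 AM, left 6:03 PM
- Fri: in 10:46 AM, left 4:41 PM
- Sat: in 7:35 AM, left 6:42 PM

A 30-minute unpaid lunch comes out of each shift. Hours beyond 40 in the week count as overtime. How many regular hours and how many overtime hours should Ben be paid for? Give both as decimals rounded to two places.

Regular 37.38 hours, overtime 0.00 hours

Tue: 5:13 AM–10:47 AM = 5 h 34 min; less 30 min break → 5 h 4 min
Wed: 5:34 AM–11:30 AM = 5 h 56 min; less 30 min break → 5 h 26 min
Thu: 6:42 AM–6:03 PM = 11 h 21 min; less 30 min break → 10 h 51 min
Fri: 10:46 AM–4:41 PM = 5 h 55 min; less 30 min break → 5 h 25 min
Sat: 7:35 AM–6:42 PM = 11 h 7 min; less 30 min break → 10 h 37 min
Total worked: 37 h 23 min = 37.38 h.
Threshold 40 h → overtime 0 h 0 min, regular 37 h 23 min.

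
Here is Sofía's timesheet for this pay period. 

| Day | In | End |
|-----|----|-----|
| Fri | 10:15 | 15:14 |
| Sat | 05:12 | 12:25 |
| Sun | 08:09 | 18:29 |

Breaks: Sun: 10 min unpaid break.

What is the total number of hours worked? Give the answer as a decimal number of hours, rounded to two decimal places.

22.37 hours

Fri: 10:15–15:14 = 4 h 59 min
Sat: 05:12–12:25 = 7 h 13 min
Sun: 08:09–18:29 = 10 h 20 min; less 10 min break → 10 h 10 min
Total: 4 h 59 min + 7 h 13 min + 10 h 10 min = 22 h 22 min.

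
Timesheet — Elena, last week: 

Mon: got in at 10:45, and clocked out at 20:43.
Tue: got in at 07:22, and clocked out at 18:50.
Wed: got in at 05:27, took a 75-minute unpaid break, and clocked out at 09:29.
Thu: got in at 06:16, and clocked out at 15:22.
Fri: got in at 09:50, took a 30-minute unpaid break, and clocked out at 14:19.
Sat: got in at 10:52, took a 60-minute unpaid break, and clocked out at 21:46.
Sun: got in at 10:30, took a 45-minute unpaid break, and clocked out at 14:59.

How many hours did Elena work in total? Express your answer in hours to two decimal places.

Mon: 10:45–20:43 = 9 h 58 min
Tue: 07:22–18:50 = 11 h 28 min
Wed: 05:27–09:29 = 4 h 2 min; less 75 min break → 2 h 47 min
Thu: 06:16–15:22 = 9 h 6 min
Fri: 09:50–14:19 = 4 h 29 min; less 30 min break → 3 h 59 min
Sat: 10:52–21:46 = 10 h 54 min; less 60 min break → 9 h 54 min
Sun: 10:30–14:59 = 4 h 29 min; less 45 min break → 3 h 44 min
Total: 9 h 58 min + 11 h 28 min + 2 h 47 min + 9 h 6 min + 3 h 59 min + 9 h 54 min + 3 h 44 min = 50 h 56 min.

50.93 hours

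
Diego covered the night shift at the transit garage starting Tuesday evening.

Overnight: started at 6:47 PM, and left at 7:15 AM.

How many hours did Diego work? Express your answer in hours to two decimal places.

Overnight: 6:47 PM → midnight = 5 h 13 min; midnight → 7:15 AM = 7 h 15 min; span 12 h 28 min

12.47 hours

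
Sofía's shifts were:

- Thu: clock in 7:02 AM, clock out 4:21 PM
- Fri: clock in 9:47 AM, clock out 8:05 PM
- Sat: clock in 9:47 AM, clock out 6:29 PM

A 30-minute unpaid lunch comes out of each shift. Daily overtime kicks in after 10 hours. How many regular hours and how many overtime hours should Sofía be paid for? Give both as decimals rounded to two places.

Regular 26.82 hours, overtime 0.00 hours

Thu: 7:02 AM–4:21 PM = 9 h 19 min; less 30 min break → 8 h 49 min
Fri: 9:47 AM–8:05 PM = 10 h 18 min; less 30 min break → 9 h 48 min
Sat: 9:47 AM–6:29 PM = 8 h 42 min; less 30 min break → 8 h 12 min
Thu reg 8 h 49 min / OT 0 h 0 min; Fri reg 9 h 48 min / OT 0 h 0 min; Sat reg 8 h 12 min / OT 0 h 0 min.
Totals: regular 26 h 49 min, overtime 0 h 0 min.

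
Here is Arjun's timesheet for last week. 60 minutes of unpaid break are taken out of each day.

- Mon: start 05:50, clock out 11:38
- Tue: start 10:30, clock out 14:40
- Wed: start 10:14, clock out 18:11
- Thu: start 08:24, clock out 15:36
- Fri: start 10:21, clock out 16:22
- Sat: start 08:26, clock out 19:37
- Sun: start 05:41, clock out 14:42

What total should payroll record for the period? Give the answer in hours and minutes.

44 h 20 min

Mon: 05:50–11:38 = 5 h 48 min; less 60 min break → 4 h 48 min
Tue: 10:30–14:40 = 4 h 10 min; less 60 min break → 3 h 10 min
Wed: 10:14–18:11 = 7 h 57 min; less 60 min break → 6 h 57 min
Thu: 08:24–15:36 = 7 h 12 min; less 60 min break → 6 h 12 min
Fri: 10:21–16:22 = 6 h 1 min; less 60 min break → 5 h 1 min
Sat: 08:26–19:37 = 11 h 11 min; less 60 min break → 10 h 11 min
Sun: 05:41–14:42 = 9 h 1 min; less 60 min break → 8 h 1 min
Total: 4 h 48 min + 3 h 10 min + 6 h 57 min + 6 h 12 min + 5 h 1 min + 10 h 11 min + 8 h 1 min = 44 h 20 min.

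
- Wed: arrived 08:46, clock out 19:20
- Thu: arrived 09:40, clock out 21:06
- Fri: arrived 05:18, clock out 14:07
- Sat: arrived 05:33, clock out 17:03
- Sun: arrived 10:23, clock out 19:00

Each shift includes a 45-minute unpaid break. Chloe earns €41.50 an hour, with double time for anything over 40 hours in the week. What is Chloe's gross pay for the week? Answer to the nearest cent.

€2256.22

Wed: 08:46–19:20 = 10 h 34 min; less 45 min break → 9 h 49 min
Thu: 09:40–21:06 = 11 h 26 min; less 45 min break → 10 h 41 min
Fri: 05:18–14:07 = 8 h 49 min; less 45 min break → 8 h 4 min
Sat: 05:33–17:03 = 11 h 30 min; less 45 min break → 10 h 45 min
Sun: 10:23–19:00 = 8 h 37 min; less 45 min break → 7 h 52 min
Total worked: 47 h 11 min = 2831 min.
Regular 40 h 0 min = 2400 min at €41.50/h; overtime 7 h 11 min = 431 min at €83.00/h.
Pay = (2400 × €41.50 + 431 × €83.00) ÷ 60 = €2256.22.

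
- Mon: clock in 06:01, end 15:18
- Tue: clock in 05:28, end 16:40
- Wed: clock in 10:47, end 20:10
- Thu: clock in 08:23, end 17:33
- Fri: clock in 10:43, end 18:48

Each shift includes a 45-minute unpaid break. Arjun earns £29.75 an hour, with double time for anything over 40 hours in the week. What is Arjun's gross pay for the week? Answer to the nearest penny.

£1390.32

Mon: 06:01–15:18 = 9 h 17 min; less 45 min break → 8 h 32 min
Tue: 05:28–16:40 = 11 h 12 min; less 45 min break → 10 h 27 min
Wed: 10:47–20:10 = 9 h 23 min; less 45 min break → 8 h 38 min
Thu: 08:23–17:33 = 9 h 10 min; less 45 min break → 8 h 25 min
Fri: 10:43–18:48 = 8 h 5 min; less 45 min break → 7 h 20 min
Total worked: 43 h 22 min = 2602 min.
Regular 40 h 0 min = 2400 min at £29.75/h; overtime 3 h 22 min = 202 min at £59.50/h.
Pay = (2400 × £29.75 + 202 × £59.50) ÷ 60 = £1390.32.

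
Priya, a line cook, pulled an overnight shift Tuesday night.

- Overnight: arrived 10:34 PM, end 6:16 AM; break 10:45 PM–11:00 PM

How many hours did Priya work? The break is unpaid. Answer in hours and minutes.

Overnight: 10:34 PM → midnight = 1 h 26 min; midnight → 6:16 AM = 6 h 16 min; span 7 h 42 min; less 15 min break → 7 h 27 min

7 h 27 min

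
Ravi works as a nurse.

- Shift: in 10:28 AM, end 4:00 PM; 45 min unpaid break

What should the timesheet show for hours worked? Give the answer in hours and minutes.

Shift: 10:28 AM–4:00 PM = 5 h 32 min; less 45 min break → 4 h 47 min

4 h 47 min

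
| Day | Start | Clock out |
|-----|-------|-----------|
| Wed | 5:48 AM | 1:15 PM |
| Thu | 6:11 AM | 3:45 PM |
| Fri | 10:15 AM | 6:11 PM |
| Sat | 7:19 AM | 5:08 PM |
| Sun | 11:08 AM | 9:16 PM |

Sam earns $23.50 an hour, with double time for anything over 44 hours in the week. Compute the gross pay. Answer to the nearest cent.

Wed: 5:48 AM–1:15 PM = 7 h 27 min
Thu: 6:11 AM–3:45 PM = 9 h 34 min
Fri: 10:15 AM–6:11 PM = 7 h 56 min
Sat: 7:19 AM–5:08 PM = 9 h 49 min
Sun: 11:08 AM–9:16 PM = 10 h 8 min
Total worked: 44 h 54 min = 2694 min.
Regular 44 h 0 min = 2640 min at $23.50/h; overtime 0 h 54 min = 54 min at $47.00/h.
Pay = (2640 × $23.50 + 54 × $47.00) ÷ 60 = $1076.30.

$1076.30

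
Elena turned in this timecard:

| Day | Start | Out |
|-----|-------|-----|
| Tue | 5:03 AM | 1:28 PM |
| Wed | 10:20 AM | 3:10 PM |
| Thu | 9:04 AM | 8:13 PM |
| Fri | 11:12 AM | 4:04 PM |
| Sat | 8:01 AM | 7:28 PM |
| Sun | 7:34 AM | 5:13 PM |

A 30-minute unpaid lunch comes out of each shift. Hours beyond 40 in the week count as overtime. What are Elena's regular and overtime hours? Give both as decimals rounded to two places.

Tue: 5:03 AM–1:28 PM = 8 h 25 min; less 30 min break → 7 h 55 min
Wed: 10:20 AM–3:10 PM = 4 h 50 min; less 30 min break → 4 h 20 min
Thu: 9:04 AM–8:13 PM = 11 h 9 min; less 30 min break → 10 h 39 min
Fri: 11:12 AM–4:04 PM = 4 h 52 min; less 30 min break → 4 h 22 min
Sat: 8:01 AM–7:28 PM = 11 h 27 min; less 30 min break → 10 h 57 min
Sun: 7:34 AM–5:13 PM = 9 h 39 min; less 30 min break → 9 h 9 min
Total worked: 47 h 22 min = 47.37 h.
Threshold 40 h → overtime 7 h 22 min, regular 40 h 0 min.

Regular 40.00 hours, overtime 7.37 hours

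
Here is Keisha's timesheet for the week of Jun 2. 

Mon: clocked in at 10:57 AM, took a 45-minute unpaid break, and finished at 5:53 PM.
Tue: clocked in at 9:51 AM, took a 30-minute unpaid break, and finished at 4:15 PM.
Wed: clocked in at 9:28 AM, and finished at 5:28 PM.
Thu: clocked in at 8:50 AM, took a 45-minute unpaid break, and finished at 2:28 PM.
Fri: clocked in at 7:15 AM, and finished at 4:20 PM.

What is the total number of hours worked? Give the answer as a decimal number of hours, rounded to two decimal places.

34.05 hours

Mon: 10:57 AM–5:53 PM = 6 h 56 min; less 45 min break → 6 h 11 min
Tue: 9:51 AM–4:15 PM = 6 h 24 min; less 30 min break → 5 h 54 min
Wed: 9:28 AM–5:28 PM = 8 h 0 min
Thu: 8:50 AM–2:28 PM = 5 h 38 min; less 45 min break → 4 h 53 min
Fri: 7:15 AM–4:20 PM = 9 h 5 min
Total: 6 h 11 min + 5 h 54 min + 8 h 0 min + 4 h 53 min + 9 h 5 min = 34 h 3 min.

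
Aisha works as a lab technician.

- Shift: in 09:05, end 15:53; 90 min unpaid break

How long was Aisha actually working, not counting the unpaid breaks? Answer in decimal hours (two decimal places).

Shift: 09:05–15:53 = 6 h 48 min; less 90 min break → 5 h 18 min

5.30 hours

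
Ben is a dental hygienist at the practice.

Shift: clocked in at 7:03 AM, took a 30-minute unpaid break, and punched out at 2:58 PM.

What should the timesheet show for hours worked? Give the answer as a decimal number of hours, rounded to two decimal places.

7.42 hours

Shift: 7:03 AM–2:58 PM = 7 h 55 min; less 30 min break → 7 h 25 min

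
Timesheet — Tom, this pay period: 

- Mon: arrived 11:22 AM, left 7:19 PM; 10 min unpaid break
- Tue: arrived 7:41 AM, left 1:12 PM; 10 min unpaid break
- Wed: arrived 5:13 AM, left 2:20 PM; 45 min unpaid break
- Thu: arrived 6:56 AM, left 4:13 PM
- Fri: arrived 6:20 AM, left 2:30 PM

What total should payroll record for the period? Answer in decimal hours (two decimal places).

Mon: 11:22 AM–7:19 PM = 7 h 57 min; less 10 min break → 7 h 47 min
Tue: 7:41 AM–1:12 PM = 5 h 31 min; less 10 min break → 5 h 21 min
Wed: 5:13 AM–2:20 PM = 9 h 7 min; less 45 min break → 8 h 22 min
Thu: 6:56 AM–4:13 PM = 9 h 17 min
Fri: 6:20 AM–2:30 PM = 8 h 10 min
Total: 7 h 47 min + 5 h 21 min + 8 h 22 min + 9 h 17 min + 8 h 10 min = 38 h 57 min.

38.95 hours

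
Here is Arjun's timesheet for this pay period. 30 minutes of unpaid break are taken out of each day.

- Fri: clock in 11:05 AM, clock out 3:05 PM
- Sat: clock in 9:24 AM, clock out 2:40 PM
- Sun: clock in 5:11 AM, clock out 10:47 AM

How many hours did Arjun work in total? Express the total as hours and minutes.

Fri: 11:05 AM–3:05 PM = 4 h 0 min; less 30 min break → 3 h 30 min
Sat: 9:24 AM–2:40 PM = 5 h 16 min; less 30 min break → 4 h 46 min
Sun: 5:11 AM–10:47 AM = 5 h 36 min; less 30 min break → 5 h 6 min
Total: 3 h 30 min + 4 h 46 min + 5 h 6 min = 13 h 22 min.

13 h 22 min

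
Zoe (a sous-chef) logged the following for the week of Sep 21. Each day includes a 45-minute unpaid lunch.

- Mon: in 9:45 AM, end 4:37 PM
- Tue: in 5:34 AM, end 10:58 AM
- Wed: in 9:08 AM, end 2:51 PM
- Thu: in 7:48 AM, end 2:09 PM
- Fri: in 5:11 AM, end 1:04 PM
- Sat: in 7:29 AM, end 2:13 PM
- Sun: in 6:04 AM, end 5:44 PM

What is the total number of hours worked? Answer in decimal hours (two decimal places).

45.37 hours

Mon: 9:45 AM–4:37 PM = 6 h 52 min; less 45 min break → 6 h 7 min
Tue: 5:34 AM–10:58 AM = 5 h 24 min; less 45 min break → 4 h 39 min
Wed: 9:08 AM–2:51 PM = 5 h 43 min; less 45 min break → 4 h 58 min
Thu: 7:48 AM–2:09 PM = 6 h 21 min; less 45 min break → 5 h 36 min
Fri: 5:11 AM–1:04 PM = 7 h 53 min; less 45 min break → 7 h 8 min
Sat: 7:29 AM–2:13 PM = 6 h 44 min; less 45 min break → 5 h 59 min
Sun: 6:04 AM–5:44 PM = 11 h 40 min; less 45 min break → 10 h 55 min
Total: 6 h 7 min + 4 h 39 min + 4 h 58 min + 5 h 36 min + 7 h 8 min + 5 h 59 min + 10 h 55 min = 45 h 22 min.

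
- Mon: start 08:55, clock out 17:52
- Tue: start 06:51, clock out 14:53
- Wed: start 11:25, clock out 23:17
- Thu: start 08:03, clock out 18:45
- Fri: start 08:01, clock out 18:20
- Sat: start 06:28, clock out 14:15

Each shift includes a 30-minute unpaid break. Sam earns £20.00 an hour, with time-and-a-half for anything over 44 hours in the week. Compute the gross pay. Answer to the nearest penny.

£1199.50

Mon: 08:55–17:52 = 8 h 57 min; less 30 min break → 8 h 27 min
Tue: 06:51–14:53 = 8 h 2 min; less 30 min break → 7 h 32 min
Wed: 11:25–23:17 = 11 h 52 min; less 30 min break → 11 h 22 min
Thu: 08:03–18:45 = 10 h 42 min; less 30 min break → 10 h 12 min
Fri: 08:01–18:20 = 10 h 19 min; less 30 min break → 9 h 49 min
Sat: 06:28–14:15 = 7 h 47 min; less 30 min break → 7 h 17 min
Total worked: 54 h 39 min = 3279 min.
Regular 44 h 0 min = 2640 min at £20.00/h; overtime 10 h 39 min = 639 min at £30.00/h.
Pay = (2640 × £20.00 + 639 × £30.00) ÷ 60 = £1199.50.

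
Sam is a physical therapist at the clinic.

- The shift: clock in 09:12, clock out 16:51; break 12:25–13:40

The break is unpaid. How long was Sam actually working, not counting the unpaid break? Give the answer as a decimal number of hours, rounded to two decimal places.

The shift: 09:12–16:51 = 7 h 39 min; less 75 min break → 6 h 24 min

6.40 hours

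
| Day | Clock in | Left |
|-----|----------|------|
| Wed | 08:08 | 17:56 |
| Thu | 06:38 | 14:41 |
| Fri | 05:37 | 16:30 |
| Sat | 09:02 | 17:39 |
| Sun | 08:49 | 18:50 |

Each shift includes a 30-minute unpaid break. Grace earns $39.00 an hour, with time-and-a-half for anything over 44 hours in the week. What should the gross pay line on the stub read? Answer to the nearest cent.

Wed: 08:08–17:56 = 9 h 48 min; less 30 min break → 9 h 18 min
Thu: 06:38–14:41 = 8 h 3 min; less 30 min break → 7 h 33 min
Fri: 05:37–16:30 = 10 h 53 min; less 30 min break → 10 h 23 min
Sat: 09:02–17:39 = 8 h 37 min; less 30 min break → 8 h 7 min
Sun: 08:49–18:50 = 10 h 1 min; less 30 min break → 9 h 31 min
Total worked: 44 h 52 min = 2692 min.
Regular 44 h 0 min = 2640 min at $39.00/h; overtime 0 h 52 min = 52 min at $58.50/h.
Pay = (2640 × $39.00 + 52 × $58.50) ÷ 60 = $1766.70.

$1766.70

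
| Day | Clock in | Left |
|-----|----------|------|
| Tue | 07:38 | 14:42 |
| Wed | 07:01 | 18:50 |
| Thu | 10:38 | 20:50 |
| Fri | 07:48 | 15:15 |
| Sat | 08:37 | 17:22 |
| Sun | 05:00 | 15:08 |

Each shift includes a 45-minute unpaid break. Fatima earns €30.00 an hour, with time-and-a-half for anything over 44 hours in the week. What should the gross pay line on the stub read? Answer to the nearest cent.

€1631.25

Tue: 07:38–14:42 = 7 h 4 min; less 45 min break → 6 h 19 min
Wed: 07:01–18:50 = 11 h 49 min; less 45 min break → 11 h 4 min
Thu: 10:38–20:50 = 10 h 12 min; less 45 min break → 9 h 27 min
Fri: 07:48–15:15 = 7 h 27 min; less 45 min break → 6 h 42 min
Sat: 08:37–17:22 = 8 h 45 min; less 45 min break → 8 h 0 min
Sun: 05:00–15:08 = 10 h 8 min; less 45 min break → 9 h 23 min
Total worked: 50 h 55 min = 3055 min.
Regular 44 h 0 min = 2640 min at €30.00/h; overtime 6 h 55 min = 415 min at €45.00/h.
Pay = (2640 × €30.00 + 415 × €45.00) ÷ 60 = €1631.25.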